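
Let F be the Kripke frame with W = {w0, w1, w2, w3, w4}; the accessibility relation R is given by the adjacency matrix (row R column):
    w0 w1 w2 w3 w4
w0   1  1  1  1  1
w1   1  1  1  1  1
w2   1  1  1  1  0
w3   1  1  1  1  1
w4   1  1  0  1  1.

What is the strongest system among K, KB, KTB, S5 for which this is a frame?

KTB

Symmetric (axiom B): yes — every pair in R has its reverse in R.
Reflexive (axiom T): yes — every world is R-related to itself.
Euclidean (axiom 5): no — w0 R w2 and w0 R w4, but not w2 R w4.
So F validates K, KB, KTB; S5 would additionally require R to be Euclidean. The strongest is KTB.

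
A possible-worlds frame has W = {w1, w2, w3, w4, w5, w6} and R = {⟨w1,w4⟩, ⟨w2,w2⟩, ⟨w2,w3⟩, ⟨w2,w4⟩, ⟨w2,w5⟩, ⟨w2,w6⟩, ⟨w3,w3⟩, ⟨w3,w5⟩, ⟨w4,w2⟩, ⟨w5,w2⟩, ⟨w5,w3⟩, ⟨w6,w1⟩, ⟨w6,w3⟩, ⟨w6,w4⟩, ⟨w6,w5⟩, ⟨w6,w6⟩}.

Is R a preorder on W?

Reflexive: no — w1 is not related to itself.
Transitive: no — w1 R w4 and w4 R w2, but not w1 R w2.
So R is not a preorder.

No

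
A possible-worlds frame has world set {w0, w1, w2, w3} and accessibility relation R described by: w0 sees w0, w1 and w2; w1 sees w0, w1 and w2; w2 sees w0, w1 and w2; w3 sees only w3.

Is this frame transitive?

Transitive: yes — every two-step R-path is closed by a direct edge.

Yes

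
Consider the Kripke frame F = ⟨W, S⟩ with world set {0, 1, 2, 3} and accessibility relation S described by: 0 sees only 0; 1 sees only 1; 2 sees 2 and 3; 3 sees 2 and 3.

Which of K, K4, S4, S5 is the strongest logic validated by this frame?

Transitive (axiom 4): yes — every two-step S-path is closed by a direct edge.
Reflexive (axiom T): yes — every world is S-related to itself.
Euclidean (axiom 5): yes — any two successors of a common world are S-related.
So F validates K, K4, S4, S5. The strongest is S5.

S5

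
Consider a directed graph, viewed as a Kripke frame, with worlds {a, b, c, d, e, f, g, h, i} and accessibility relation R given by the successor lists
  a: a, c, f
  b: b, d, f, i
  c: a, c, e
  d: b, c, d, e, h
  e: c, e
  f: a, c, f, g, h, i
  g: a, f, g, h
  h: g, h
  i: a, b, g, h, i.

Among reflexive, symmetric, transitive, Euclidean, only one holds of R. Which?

reflexive

Reflexive: yes — every world is R-related to itself.
Symmetric: no — b R f but not f R b.
Transitive: no — a R c and c R e, but not a R e.
Euclidean: no — a R c and a R f, but not c R f.
Only reflexive holds.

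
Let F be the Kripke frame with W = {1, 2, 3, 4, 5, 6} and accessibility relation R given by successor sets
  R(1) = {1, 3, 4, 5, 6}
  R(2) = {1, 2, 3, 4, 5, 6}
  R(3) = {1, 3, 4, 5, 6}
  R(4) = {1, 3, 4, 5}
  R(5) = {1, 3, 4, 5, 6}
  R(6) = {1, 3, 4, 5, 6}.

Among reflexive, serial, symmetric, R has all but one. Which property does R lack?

Reflexive: yes — every world is R-related to itself.
Serial: yes — every world has a successor (e.g. 1 R 1).
Symmetric: no — 2 R 1 but not 1 R 2.
Only symmetric fails.

symmetric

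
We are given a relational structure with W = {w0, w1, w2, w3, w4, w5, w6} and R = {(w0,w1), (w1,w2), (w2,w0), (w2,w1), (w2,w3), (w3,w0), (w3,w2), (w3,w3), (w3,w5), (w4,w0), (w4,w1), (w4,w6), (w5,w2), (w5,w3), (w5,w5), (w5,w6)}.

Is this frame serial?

Serial: no — w6 has no R-successor.

No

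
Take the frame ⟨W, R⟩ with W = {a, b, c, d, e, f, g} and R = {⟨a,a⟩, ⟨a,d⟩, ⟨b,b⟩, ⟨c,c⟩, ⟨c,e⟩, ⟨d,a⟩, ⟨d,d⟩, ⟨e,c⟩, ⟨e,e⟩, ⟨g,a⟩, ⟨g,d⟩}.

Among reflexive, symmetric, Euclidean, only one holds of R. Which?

Euclidean

Reflexive: no — f is not related to itself.
Symmetric: no — g R a but not a R g.
Euclidean: yes — any two successors of a common world are R-related.
Only Euclidean holds.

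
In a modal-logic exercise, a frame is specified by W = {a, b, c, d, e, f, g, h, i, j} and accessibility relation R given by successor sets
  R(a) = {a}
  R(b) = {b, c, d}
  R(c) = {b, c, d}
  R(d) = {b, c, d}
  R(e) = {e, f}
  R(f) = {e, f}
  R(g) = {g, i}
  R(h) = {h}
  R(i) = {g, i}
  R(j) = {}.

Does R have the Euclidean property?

Euclidean: yes — any two successors of a common world are R-related.

Yes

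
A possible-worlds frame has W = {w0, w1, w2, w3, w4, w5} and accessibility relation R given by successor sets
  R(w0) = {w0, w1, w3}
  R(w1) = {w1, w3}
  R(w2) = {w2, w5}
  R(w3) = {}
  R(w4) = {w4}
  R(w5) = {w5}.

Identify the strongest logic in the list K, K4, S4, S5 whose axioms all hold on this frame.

Transitive (axiom 4): yes — every two-step R-path is closed by a direct edge.
Reflexive (axiom T): no — w3 is not related to itself.
Euclidean (axiom 5): no — w0 R w3 and w0 R w1, but not w3 R w1.
So F validates K, K4; S4 would additionally require R to be reflexive. The strongest is K4.

K4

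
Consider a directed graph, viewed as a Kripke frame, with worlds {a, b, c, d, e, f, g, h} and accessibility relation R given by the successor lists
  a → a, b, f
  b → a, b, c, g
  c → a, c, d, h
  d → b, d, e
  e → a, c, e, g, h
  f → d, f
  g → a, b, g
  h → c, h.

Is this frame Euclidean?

No

Euclidean: no — a R b and a R f, but not b R f.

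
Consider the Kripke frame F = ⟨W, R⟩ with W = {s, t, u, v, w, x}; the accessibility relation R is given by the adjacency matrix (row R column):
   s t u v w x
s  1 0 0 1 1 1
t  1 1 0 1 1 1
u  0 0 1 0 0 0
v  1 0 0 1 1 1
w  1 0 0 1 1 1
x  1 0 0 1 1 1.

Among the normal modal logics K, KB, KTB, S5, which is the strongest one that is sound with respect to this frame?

K

Symmetric (axiom B): no — t R s but not s R t.
Reflexive (axiom T): yes — every world is R-related to itself.
Euclidean (axiom 5): no — t R s and t R t, but not s R t.
So F validates K; KB would additionally require R to be symmetric. The strongest is K.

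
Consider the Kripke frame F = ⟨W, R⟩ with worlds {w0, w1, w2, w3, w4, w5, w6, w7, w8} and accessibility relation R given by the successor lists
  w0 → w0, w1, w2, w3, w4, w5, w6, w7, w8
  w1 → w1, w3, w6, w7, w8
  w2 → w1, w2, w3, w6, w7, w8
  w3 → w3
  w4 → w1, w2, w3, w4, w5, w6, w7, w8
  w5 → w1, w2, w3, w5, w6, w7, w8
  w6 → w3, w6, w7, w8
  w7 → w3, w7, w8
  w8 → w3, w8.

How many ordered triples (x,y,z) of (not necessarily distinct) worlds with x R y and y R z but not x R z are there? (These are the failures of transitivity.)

0

R is transitive; there are no such tuples.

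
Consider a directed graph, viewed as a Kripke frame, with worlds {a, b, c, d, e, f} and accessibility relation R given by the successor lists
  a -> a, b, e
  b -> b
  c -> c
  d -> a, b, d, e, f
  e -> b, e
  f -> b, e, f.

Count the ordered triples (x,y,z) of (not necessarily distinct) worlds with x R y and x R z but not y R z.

Enumerating: (a,b,a), (a,b,e), (a,e,a), (d,a,d), (d,a,f), (d,b,a), (d,b,d), (d,b,e), (d,b,f), (d,e,a), (d,e,d), (d,e,f), (d,f,a), (d,f,d), (e,b,e), (f,b,e), (f,b,f), (f,e,f).

18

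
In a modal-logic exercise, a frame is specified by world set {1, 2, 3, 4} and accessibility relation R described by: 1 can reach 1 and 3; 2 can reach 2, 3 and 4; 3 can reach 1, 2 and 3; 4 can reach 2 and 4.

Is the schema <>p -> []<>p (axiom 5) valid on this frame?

No

Axiom 5 corresponds to the accessibility relation being Euclidean.
Euclidean: no — 2 R 3 and 2 R 4, but not 3 R 4.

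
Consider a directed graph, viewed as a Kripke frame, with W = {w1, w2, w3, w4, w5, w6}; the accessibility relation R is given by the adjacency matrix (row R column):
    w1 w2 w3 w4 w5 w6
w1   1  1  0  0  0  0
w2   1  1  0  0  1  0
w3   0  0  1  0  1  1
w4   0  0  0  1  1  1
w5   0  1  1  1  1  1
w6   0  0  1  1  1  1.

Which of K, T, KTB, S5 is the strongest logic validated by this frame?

Reflexive (axiom T): yes — every world is R-related to itself.
Symmetric (axiom B): yes — every pair in R has its reverse in R.
Euclidean (axiom 5): no — w2 R w1 and w2 R w5, but not w1 R w5.
So F validates K, T, KTB; S5 would additionally require R to be Euclidean. The strongest is KTB.

KTB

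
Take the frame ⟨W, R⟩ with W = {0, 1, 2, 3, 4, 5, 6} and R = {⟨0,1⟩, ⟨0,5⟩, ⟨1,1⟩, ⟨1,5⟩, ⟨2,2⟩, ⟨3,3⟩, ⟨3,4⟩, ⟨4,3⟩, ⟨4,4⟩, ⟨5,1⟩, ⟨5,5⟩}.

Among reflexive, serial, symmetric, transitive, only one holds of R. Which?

Reflexive: no — 0 is not related to itself.
Serial: no — 6 has no R-successor.
Symmetric: no — 0 R 1 but not 1 R 0.
Transitive: yes — every two-step R-path is closed by a direct edge.
Only transitive holds.

transitive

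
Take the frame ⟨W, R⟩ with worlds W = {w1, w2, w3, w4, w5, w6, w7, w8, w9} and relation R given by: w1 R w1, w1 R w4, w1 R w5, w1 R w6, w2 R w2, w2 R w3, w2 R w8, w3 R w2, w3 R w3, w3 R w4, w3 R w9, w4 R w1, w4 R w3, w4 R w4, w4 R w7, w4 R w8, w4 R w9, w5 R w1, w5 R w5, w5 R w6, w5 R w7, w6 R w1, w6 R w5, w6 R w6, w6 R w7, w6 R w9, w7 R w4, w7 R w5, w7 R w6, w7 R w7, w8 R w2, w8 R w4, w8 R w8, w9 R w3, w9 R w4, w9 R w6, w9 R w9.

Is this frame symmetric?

Yes

Symmetric: yes — every pair in R has its reverse in R.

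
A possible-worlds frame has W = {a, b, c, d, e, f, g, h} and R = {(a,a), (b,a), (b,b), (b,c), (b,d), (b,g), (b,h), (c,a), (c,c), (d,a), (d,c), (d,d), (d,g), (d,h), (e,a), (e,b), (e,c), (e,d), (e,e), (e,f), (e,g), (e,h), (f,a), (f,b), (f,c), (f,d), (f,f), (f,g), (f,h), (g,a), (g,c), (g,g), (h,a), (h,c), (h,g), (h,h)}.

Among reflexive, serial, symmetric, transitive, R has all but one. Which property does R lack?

symmetric

Reflexive: yes — every world is R-related to itself.
Serial: yes — every world has a successor (e.g. a R a).
Symmetric: no — b R a but not a R b.
Transitive: yes — every two-step R-path is closed by a direct edge.
Only symmetric fails.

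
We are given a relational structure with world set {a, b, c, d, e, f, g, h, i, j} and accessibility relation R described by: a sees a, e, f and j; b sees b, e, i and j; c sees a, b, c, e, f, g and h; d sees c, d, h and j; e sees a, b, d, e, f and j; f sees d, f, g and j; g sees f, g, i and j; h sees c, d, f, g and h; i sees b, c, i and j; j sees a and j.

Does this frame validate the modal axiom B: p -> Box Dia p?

Axiom B corresponds to the accessibility relation being symmetric.
Symmetric: no — a R f but not f R a.

No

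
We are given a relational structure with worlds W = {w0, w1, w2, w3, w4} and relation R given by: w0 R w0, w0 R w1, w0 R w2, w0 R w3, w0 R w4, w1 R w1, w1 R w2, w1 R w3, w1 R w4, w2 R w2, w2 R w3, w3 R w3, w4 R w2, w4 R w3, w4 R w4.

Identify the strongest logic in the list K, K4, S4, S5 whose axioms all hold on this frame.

Transitive (axiom 4): yes — every two-step R-path is closed by a direct edge.
Reflexive (axiom T): yes — every world is R-related to itself.
Euclidean (axiom 5): no — w0 R w2 and w0 R w1, but not w2 R w1.
So F validates K, K4, S4; S5 would additionally require R to be Euclidean. The strongest is S4.

S4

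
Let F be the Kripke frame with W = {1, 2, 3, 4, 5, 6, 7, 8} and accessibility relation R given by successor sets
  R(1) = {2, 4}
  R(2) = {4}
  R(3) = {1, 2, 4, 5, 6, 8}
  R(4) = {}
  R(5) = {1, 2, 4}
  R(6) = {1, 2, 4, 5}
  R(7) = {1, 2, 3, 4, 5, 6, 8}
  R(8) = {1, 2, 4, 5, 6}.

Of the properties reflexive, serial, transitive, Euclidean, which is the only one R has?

transitive

Reflexive: no — 1 is not related to itself.
Serial: no — 4 has no R-successor.
Transitive: yes — every two-step R-path is closed by a direct edge.
Euclidean: no — 1 R 4 and 1 R 2, but not 4 R 2.
Only transitive holds.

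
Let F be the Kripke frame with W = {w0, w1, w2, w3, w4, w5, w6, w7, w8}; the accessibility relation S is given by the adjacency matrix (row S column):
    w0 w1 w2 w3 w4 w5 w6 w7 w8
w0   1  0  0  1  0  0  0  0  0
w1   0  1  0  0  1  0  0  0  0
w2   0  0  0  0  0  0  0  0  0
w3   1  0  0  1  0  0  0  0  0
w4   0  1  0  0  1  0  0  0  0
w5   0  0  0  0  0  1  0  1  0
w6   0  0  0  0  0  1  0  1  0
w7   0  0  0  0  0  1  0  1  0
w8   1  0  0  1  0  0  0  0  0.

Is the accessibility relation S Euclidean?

Euclidean: yes — any two successors of a common world are S-related.

Yes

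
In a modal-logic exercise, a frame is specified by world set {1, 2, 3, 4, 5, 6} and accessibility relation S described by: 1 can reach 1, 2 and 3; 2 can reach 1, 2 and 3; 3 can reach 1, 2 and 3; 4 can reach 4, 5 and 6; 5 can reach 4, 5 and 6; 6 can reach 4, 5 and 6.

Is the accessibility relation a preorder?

Reflexive: yes — every world is S-related to itself.
Transitive: yes — every two-step S-path is closed by a direct edge.
So S is a preorder.

Yes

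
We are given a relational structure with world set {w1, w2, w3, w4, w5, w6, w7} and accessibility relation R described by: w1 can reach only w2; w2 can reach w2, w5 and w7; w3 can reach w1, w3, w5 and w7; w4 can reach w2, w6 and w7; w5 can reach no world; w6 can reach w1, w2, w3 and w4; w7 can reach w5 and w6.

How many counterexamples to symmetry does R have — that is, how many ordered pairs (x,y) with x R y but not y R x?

13

Enumerating: (w1,w2), (w2,w5), (w2,w7), (w3,w1), (w3,w5), (w3,w7), (w4,w2), (w4,w7), (w6,w1), (w6,w2), (w6,w3), (w7,w5), (w7,w6).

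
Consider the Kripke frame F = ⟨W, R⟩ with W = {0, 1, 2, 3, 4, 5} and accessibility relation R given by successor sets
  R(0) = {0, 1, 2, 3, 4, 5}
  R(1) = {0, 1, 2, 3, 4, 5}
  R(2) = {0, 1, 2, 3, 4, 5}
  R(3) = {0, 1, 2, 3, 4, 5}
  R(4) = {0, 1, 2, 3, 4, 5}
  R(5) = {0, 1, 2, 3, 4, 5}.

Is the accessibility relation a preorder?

Yes

Reflexive: yes — every world is R-related to itself.
Transitive: yes — every two-step R-path is closed by a direct edge.
So R is a preorder.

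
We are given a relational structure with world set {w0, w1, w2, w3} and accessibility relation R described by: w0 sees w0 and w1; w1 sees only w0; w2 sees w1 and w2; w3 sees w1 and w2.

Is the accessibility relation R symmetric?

No

Symmetric: no — w2 R w1 but not w1 R w2.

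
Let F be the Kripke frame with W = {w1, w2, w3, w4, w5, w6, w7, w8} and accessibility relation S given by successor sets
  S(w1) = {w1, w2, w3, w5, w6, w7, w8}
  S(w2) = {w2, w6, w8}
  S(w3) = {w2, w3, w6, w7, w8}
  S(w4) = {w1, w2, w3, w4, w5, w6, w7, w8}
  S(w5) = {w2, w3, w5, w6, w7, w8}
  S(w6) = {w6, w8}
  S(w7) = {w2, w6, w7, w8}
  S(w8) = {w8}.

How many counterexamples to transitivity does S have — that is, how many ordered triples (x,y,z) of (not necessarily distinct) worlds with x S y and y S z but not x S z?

0

S is transitive; there are no such tuples.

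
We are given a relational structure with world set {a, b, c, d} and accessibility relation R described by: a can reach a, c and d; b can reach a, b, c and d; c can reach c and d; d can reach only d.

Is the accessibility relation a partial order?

Yes

Reflexive: yes — every world is R-related to itself.
Transitive: yes — every two-step R-path is closed by a direct edge.
Antisymmetric: yes — no distinct pair is related both ways.
So R is a partial order.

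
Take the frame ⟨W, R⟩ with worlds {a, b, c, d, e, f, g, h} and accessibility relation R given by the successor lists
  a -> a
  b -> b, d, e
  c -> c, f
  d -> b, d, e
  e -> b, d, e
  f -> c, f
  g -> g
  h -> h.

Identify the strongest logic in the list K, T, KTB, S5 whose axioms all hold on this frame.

Reflexive (axiom T): yes — every world is R-related to itself.
Symmetric (axiom B): yes — every pair in R has its reverse in R.
Euclidean (axiom 5): yes — any two successors of a common world are R-related.
So F validates K, T, KTB, S5. The strongest is S5.

S5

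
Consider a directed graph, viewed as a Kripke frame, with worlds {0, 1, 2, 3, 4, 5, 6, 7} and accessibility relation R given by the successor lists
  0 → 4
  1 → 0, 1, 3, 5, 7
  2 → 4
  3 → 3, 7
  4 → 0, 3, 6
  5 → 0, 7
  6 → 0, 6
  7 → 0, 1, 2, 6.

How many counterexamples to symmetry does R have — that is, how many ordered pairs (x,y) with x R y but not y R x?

Enumerating: (1,0), (1,3), (1,5), (2,4), (3,7), (4,3), (4,6), (5,0), (5,7), (6,0), (7,0), (7,2), (7,6).

13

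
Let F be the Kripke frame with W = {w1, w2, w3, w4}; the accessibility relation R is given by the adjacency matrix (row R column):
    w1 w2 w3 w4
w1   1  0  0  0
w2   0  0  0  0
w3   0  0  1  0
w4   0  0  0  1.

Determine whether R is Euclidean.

Euclidean: yes — any two successors of a common world are R-related.

Yes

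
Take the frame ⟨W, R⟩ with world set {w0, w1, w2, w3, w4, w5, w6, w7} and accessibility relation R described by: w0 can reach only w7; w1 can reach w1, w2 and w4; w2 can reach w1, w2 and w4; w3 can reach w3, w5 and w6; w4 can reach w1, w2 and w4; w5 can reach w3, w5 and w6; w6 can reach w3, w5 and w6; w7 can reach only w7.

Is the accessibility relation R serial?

Serial: yes — every world has a successor (e.g. w0 R w7).

Yes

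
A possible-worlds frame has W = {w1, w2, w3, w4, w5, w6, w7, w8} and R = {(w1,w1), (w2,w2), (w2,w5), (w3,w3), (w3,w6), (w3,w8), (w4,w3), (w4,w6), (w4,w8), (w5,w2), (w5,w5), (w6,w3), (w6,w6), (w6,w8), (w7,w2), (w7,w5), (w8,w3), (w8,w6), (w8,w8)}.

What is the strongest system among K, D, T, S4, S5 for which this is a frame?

Serial (axiom D): yes — every world has a successor (e.g. w1 R w1).
Reflexive (axiom T): no — w4 is not related to itself.
Transitive (axiom 4): yes — every two-step R-path is closed by a direct edge.
Euclidean (axiom 5): yes — any two successors of a common world are R-related.
So F validates K, D; T would additionally require R to be reflexive. The strongest is D.

D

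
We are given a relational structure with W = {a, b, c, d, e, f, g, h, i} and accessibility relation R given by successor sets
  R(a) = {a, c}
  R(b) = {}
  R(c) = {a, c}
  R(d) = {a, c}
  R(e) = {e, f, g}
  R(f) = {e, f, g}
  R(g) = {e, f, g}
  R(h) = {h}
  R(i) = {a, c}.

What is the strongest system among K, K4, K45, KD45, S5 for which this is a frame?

Transitive (axiom 4): yes — every two-step R-path is closed by a direct edge.
Euclidean (axiom 5): yes — any two successors of a common world are R-related.
Serial (axiom D): no — b has no R-successor.
Reflexive (axiom T): no — b is not related to itself.
So F validates K, K4, K45; KD45 would additionally require R to be serial. The strongest is K45.

K45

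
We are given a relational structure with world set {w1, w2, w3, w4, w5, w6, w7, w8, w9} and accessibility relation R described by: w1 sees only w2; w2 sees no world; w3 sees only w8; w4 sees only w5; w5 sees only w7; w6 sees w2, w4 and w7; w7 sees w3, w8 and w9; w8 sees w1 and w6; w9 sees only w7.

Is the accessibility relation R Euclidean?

No

Euclidean: no — w6 R w2 and w6 R w4, but not w2 R w4.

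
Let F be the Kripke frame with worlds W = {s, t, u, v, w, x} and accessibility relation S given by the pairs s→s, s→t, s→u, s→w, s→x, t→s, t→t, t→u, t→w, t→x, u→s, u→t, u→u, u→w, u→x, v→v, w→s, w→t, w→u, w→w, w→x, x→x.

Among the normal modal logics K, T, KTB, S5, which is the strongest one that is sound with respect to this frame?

T

Reflexive (axiom T): yes — every world is S-related to itself.
Symmetric (axiom B): no — s S x but not x S s.
Euclidean (axiom 5): no — s S x and s S t, but not x S t.
So F validates K, T; KTB would additionally require S to be symmetric. The strongest is T.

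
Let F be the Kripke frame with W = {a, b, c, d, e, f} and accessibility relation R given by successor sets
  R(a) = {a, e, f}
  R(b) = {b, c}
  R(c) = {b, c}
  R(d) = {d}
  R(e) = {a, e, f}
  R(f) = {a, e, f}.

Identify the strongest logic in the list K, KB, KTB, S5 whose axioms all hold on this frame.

S5

Symmetric (axiom B): yes — every pair in R has its reverse in R.
Reflexive (axiom T): yes — every world is R-related to itself.
Euclidean (axiom 5): yes — any two successors of a common world are R-related.
So F validates K, KB, KTB, S5. The strongest is S5.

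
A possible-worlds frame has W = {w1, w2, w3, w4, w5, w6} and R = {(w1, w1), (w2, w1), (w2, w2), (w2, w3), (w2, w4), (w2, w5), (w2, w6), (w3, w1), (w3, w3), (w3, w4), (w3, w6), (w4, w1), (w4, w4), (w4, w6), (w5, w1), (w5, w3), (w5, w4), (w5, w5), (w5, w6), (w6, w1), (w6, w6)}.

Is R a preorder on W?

Yes

Reflexive: yes — every world is R-related to itself.
Transitive: yes — every two-step R-path is closed by a direct edge.
So R is a preorder.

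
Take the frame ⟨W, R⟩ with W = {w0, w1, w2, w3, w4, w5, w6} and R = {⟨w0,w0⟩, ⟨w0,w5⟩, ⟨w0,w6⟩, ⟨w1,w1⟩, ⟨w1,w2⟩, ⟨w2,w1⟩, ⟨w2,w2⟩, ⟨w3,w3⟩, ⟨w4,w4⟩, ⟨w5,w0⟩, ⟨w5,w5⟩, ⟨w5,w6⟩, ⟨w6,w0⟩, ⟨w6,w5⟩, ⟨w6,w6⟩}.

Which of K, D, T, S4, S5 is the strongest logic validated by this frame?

Serial (axiom D): yes — every world has a successor (e.g. w0 R w0).
Reflexive (axiom T): yes — every world is R-related to itself.
Transitive (axiom 4): yes — every two-step R-path is closed by a direct edge.
Euclidean (axiom 5): yes — any two successors of a common world are R-related.
So F validates K, D, T, S4, S5. The strongest is S5.

S5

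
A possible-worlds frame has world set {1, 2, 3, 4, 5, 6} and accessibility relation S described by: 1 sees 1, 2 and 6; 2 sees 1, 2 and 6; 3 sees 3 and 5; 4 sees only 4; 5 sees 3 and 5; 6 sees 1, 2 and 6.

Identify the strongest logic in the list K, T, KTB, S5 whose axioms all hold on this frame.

S5

Reflexive (axiom T): yes — every world is S-related to itself.
Symmetric (axiom B): yes — every pair in S has its reverse in S.
Euclidean (axiom 5): yes — any two successors of a common world are S-related.
So F validates K, T, KTB, S5. The strongest is S5.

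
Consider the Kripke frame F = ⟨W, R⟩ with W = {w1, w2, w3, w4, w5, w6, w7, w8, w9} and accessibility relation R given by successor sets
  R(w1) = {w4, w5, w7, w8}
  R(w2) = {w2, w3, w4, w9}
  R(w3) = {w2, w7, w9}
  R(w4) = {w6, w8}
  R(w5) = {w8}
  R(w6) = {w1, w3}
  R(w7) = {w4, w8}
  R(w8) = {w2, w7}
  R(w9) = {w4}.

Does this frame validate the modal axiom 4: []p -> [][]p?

No

By correspondence theory, 4 is valid on a frame iff R is transitive.
Transitive: no — w1 R w4 and w4 R w6, but not w1 R w6.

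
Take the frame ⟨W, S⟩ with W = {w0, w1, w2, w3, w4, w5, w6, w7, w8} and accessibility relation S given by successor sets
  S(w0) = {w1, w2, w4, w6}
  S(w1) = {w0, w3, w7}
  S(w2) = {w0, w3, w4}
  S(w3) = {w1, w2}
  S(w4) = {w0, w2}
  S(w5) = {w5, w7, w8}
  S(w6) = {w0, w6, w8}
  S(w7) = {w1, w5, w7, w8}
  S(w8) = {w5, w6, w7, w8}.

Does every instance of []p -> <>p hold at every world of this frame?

Yes

The schema D characterises exactly the serial frames.
Serial: yes — every world has a successor (e.g. w0 S w1).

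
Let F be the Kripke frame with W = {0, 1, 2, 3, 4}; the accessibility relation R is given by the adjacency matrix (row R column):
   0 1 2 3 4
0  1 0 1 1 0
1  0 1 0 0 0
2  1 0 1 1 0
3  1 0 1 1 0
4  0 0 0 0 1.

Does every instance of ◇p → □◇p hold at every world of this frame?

Axiom 5 corresponds to the accessibility relation being Euclidean.
Euclidean: yes — any two successors of a common world are R-related.

Yes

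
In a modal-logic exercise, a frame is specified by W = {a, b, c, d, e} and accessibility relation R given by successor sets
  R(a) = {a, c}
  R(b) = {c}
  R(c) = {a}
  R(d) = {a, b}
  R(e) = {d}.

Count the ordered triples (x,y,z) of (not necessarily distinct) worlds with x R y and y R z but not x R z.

Enumerating: (b,c,a), (c,a,c), (d,a,c), (d,b,c), (e,d,a), (e,d,b).

6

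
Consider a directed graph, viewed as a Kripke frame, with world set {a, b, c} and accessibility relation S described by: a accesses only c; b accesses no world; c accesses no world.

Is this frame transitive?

Transitive: yes — every two-step S-path is closed by a direct edge.

Yes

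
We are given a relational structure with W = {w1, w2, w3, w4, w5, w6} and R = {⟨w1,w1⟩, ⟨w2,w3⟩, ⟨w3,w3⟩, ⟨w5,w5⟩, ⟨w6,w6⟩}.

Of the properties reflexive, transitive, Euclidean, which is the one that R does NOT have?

Reflexive: no — w2 is not related to itself.
Transitive: yes — every two-step R-path is closed by a direct edge.
Euclidean: yes — any two successors of a common world are R-related.
Only reflexive fails.

reflexive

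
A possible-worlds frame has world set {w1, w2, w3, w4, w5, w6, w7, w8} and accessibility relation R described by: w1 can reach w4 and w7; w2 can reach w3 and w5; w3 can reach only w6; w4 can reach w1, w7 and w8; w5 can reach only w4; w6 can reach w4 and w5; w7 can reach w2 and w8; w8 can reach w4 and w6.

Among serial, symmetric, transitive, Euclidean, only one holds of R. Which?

Serial: yes — every world has a successor (e.g. w1 R w4).
Symmetric: no — w1 R w7 but not w7 R w1.
Transitive: no — w1 R w4 and w4 R w8, but not w1 R w8.
Euclidean: no — w1 R w7 and w1 R w4, but not w7 R w4.
Only serial holds.

serial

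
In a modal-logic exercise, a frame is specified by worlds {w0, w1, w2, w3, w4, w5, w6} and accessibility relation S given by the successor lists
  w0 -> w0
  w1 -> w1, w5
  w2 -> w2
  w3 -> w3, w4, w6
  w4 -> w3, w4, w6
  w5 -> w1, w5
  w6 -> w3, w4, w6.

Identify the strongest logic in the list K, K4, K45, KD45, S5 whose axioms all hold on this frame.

S5

Transitive (axiom 4): yes — every two-step S-path is closed by a direct edge.
Euclidean (axiom 5): yes — any two successors of a common world are S-related.
Serial (axiom D): yes — every world has a successor (e.g. w0 S w0).
Reflexive (axiom T): yes — every world is S-related to itself.
So F validates K, K4, K45, KD45, S5. The strongest is S5.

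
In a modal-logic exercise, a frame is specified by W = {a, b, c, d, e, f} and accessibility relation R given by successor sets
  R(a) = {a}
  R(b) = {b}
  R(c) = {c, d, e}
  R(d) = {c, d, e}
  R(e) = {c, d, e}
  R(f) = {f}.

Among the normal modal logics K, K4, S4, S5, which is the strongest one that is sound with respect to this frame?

Transitive (axiom 4): yes — every two-step R-path is closed by a direct edge.
Reflexive (axiom T): yes — every world is R-related to itself.
Euclidean (axiom 5): yes — any two successors of a common world are R-related.
So F validates K, K4, S4, S5. The strongest is S5.

S5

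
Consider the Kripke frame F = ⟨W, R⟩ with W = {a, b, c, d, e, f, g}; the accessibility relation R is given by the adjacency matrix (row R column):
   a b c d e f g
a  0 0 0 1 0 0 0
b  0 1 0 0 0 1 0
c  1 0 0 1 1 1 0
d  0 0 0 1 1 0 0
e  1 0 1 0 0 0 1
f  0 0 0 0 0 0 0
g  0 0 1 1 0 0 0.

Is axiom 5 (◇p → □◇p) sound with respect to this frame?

By correspondence theory, 5 is valid on a frame iff R is Euclidean.
Euclidean: no — c R a and c R e, but not a R e.

No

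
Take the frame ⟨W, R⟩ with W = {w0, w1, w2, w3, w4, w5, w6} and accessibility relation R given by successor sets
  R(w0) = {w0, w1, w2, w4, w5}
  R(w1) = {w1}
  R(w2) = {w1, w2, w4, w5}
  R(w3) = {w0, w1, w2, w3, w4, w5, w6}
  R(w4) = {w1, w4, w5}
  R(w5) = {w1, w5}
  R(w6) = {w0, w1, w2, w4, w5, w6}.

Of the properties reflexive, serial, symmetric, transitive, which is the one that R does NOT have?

symmetric

Reflexive: yes — every world is R-related to itself.
Serial: yes — every world has a successor (e.g. w0 R w0).
Symmetric: no — w0 R w1 but not w1 R w0.
Transitive: yes — every two-step R-path is closed by a direct edge.
Only symmetric fails.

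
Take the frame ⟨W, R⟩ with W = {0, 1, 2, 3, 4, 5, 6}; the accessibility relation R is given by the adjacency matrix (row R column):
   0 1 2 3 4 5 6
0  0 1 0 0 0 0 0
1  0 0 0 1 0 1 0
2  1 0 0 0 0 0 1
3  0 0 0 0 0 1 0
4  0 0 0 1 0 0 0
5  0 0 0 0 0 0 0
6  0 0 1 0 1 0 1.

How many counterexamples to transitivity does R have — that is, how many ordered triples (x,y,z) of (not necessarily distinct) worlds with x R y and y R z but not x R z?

Enumerating: (0,1,3), (0,1,5), (2,0,1), (2,6,2), (2,6,4), (4,3,5), (6,2,0), (6,4,3).

8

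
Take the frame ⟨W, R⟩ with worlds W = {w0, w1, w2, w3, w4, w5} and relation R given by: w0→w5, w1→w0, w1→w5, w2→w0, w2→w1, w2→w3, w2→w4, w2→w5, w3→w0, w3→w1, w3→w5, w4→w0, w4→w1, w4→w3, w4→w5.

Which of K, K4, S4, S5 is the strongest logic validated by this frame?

K4

Transitive (axiom 4): yes — every two-step R-path is closed by a direct edge.
Reflexive (axiom T): no — w0 is not related to itself.
Euclidean (axiom 5): no — w1 R w5 and w1 R w0, but not w5 R w0.
So F validates K, K4; S4 would additionally require R to be reflexive. The strongest is K4.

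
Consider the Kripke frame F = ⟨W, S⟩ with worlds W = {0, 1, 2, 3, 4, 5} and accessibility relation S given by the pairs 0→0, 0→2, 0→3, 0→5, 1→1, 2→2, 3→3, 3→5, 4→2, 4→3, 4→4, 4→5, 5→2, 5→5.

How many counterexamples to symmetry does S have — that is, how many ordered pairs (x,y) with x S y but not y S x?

Enumerating: (0,2), (0,3), (0,5), (3,5), (4,2), (4,3), (4,5), (5,2).

8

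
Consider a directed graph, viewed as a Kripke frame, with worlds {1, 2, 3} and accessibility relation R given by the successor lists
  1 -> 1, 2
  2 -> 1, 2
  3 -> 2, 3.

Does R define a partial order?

No

Reflexive: yes — every world is R-related to itself.
Transitive: no — 3 R 2 and 2 R 1, but not 3 R 1.
Antisymmetric: no — 1 R 2 and 2 R 1 with 1 ≠ 2.
So R is not a partial order.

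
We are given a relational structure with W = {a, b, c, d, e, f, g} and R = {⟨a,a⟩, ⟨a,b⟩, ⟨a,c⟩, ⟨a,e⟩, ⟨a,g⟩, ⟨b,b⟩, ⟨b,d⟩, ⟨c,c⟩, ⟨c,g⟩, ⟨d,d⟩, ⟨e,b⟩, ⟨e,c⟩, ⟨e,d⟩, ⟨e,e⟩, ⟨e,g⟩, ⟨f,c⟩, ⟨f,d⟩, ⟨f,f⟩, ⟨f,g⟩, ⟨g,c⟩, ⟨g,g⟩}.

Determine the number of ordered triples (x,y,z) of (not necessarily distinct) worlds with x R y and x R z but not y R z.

Enumerating: (a,b,a), (a,b,c), (a,b,e), (a,b,g), (a,c,a), (a,c,b), (a,c,e), (a,e,a), (a,g,a), (a,g,b), (a,g,e), (b,d,b), … and 20 more.
Total: 32.

32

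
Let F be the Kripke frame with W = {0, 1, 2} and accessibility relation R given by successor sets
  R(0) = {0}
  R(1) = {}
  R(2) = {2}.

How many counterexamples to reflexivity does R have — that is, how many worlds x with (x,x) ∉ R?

1

Enumerating: 1.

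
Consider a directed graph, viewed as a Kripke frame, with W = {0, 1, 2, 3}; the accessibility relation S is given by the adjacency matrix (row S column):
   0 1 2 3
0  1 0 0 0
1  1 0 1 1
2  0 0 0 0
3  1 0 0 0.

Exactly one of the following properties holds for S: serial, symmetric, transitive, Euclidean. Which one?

Serial: no — 2 has no S-successor.
Symmetric: no — 1 S 0 but not 0 S 1.
Transitive: yes — every two-step S-path is closed by a direct edge.
Euclidean: no — 1 S 0 and 1 S 2, but not 0 S 2.
Only transitive holds.

transitive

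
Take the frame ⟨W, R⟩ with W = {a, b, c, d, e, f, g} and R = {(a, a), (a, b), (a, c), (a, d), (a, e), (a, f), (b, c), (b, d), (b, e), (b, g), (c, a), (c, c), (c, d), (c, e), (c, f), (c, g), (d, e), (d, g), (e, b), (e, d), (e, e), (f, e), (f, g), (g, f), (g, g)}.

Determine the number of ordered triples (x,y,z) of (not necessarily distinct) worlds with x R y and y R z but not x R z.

20

Enumerating: (a,b,g), (a,c,g), (a,d,g), (a,f,g), (b,c,a), (b,c,f), (b,e,b), (b,g,f), (c,a,b), (c,e,b), (d,e,b), (d,e,d), … and 8 more.
Total: 20.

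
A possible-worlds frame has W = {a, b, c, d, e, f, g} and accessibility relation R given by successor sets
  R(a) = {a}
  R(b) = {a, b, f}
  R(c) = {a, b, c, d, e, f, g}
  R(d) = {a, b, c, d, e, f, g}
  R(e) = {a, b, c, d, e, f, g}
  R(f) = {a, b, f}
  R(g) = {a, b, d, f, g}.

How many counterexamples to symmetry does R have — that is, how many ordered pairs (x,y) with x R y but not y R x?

Enumerating: (b,a), (c,a), (c,b), (c,f), (c,g), (d,a), (d,b), (d,f), (e,a), (e,b), (e,f), (e,g), (f,a), (g,a), (g,b), (g,f).

16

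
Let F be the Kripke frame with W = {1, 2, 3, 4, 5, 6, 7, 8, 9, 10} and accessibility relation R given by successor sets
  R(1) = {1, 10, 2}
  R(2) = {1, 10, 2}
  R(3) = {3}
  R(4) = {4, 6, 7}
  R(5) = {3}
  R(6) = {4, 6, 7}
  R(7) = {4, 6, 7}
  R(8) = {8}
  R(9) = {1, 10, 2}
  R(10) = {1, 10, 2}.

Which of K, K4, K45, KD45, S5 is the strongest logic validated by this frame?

KD45

Transitive (axiom 4): yes — every two-step R-path is closed by a direct edge.
Euclidean (axiom 5): yes — any two successors of a common world are R-related.
Serial (axiom D): yes — every world has a successor (e.g. 1 R 1).
Reflexive (axiom T): no — 5 is not related to itself.
So F validates K, K4, K45, KD45; S5 would additionally require R to be reflexive. The strongest is KD45.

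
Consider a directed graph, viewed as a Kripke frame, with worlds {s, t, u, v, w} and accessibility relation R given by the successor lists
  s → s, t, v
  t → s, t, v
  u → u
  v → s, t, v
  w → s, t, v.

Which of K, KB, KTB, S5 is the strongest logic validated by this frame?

K

Symmetric (axiom B): no — w R s but not s R w.
Reflexive (axiom T): no — w is not related to itself.
Euclidean (axiom 5): yes — any two successors of a common world are R-related.
So F validates K; KB would additionally require R to be symmetric. The strongest is K.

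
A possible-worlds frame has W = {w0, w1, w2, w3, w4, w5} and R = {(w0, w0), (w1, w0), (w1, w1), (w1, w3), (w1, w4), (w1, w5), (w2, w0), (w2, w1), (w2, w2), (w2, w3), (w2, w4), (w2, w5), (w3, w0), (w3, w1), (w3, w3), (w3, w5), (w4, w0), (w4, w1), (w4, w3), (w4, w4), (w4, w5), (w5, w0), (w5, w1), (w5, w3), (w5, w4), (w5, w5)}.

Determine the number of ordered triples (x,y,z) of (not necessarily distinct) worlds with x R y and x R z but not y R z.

Enumerating: (w1,w0,w1), (w1,w0,w3), (w1,w0,w4), (w1,w0,w5), (w1,w3,w4), (w2,w0,w1), (w2,w0,w2), (w2,w0,w3), (w2,w0,w4), (w2,w0,w5), (w2,w1,w2), (w2,w3,w2), … and 16 more.
Total: 28.

28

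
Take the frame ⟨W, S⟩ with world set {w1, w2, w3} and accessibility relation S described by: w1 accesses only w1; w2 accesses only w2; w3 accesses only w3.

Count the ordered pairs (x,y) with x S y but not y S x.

0

S is symmetric; there are no such tuples.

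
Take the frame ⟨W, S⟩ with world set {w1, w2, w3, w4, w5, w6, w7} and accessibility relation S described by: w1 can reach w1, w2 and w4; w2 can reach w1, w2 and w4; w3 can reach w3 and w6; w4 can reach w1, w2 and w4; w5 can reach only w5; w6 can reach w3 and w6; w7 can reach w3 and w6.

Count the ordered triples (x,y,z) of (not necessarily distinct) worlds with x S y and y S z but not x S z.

0

S is transitive; there are no such tuples.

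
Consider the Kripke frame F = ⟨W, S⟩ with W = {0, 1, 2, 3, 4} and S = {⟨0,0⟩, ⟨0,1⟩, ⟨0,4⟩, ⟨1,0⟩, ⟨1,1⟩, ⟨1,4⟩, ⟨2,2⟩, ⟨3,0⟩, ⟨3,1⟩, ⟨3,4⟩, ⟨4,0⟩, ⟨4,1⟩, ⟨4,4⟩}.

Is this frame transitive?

Transitive: yes — every two-step S-path is closed by a direct edge.

Yes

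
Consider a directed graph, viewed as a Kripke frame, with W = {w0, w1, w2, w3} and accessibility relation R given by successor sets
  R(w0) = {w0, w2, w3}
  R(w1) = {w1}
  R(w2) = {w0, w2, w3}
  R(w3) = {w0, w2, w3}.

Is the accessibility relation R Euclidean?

Yes

Euclidean: yes — any two successors of a common world are R-related.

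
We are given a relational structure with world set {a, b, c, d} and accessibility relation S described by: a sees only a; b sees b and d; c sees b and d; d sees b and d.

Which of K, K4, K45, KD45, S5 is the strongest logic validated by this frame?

Transitive (axiom 4): yes — every two-step S-path is closed by a direct edge.
Euclidean (axiom 5): yes — any two successors of a common world are S-related.
Serial (axiom D): yes — every world has a successor (e.g. a S a).
Reflexive (axiom T): no — c is not related to itself.
So F validates K, K4, K45, KD45; S5 would additionally require S to be reflexive. The strongest is KD45.

KD45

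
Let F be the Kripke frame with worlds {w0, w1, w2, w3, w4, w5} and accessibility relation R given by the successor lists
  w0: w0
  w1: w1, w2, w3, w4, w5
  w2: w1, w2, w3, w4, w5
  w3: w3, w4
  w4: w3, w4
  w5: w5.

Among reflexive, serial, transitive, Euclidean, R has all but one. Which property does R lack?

Reflexive: yes — every world is R-related to itself.
Serial: yes — every world has a successor (e.g. w0 R w0).
Transitive: yes — every two-step R-path is closed by a direct edge.
Euclidean: no — w1 R w3 and w1 R w2, but not w3 R w2.
Only Euclidean fails.

Euclidean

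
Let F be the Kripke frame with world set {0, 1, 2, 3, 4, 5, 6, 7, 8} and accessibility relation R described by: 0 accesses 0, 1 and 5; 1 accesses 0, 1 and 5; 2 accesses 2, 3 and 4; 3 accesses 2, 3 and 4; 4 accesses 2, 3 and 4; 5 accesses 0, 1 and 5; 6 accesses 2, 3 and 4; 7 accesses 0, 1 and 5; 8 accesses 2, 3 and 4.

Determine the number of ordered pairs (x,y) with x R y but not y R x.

Enumerating: (6,2), (6,3), (6,4), (7,0), (7,1), (7,5), (8,2), (8,3), (8,4).

9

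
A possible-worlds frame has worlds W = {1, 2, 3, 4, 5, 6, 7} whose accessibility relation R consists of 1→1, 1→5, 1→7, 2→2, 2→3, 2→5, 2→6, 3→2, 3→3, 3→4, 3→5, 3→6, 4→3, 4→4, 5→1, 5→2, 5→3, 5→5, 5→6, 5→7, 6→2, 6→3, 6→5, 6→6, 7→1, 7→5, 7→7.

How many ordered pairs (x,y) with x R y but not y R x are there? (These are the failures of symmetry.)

R is symmetric; there are no such tuples.

0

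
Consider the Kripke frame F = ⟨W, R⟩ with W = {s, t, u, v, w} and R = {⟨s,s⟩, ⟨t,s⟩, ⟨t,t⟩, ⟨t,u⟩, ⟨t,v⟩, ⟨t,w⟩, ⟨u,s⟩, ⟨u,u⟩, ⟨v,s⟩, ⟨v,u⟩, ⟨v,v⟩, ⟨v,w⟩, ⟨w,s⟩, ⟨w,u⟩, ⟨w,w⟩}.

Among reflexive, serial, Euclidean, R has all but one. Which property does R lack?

Reflexive: yes — every world is R-related to itself.
Serial: yes — every world has a successor (e.g. s R s).
Euclidean: no — t R s and t R u, but not s R u.
Only Euclidean fails.

Euclidean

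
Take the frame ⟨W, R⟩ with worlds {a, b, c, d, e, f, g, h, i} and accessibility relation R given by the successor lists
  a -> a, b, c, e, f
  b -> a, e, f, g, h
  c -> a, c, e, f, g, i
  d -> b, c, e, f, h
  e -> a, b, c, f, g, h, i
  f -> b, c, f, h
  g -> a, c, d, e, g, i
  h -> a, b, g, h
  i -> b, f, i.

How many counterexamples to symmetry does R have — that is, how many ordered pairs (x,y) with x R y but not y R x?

Enumerating: (a,f), (b,g), (c,i), (d,b), (d,c), (d,e), (d,f), (d,h), (e,f), (e,h), (e,i), (f,h), … and 7 more.
Total: 19.

19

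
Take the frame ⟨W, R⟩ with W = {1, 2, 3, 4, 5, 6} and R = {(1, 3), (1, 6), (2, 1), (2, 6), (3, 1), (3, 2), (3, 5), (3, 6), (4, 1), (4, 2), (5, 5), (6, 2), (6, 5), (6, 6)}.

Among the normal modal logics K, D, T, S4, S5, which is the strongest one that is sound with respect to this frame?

D

Serial (axiom D): yes — every world has a successor (e.g. 1 R 3).
Reflexive (axiom T): no — 1 is not related to itself.
Transitive (axiom 4): no — 1 R 3 and 3 R 2, but not 1 R 2.
Euclidean (axiom 5): no — 1 R 6 and 1 R 3, but not 6 R 3.
So F validates K, D; T would additionally require R to be reflexive. The strongest is D.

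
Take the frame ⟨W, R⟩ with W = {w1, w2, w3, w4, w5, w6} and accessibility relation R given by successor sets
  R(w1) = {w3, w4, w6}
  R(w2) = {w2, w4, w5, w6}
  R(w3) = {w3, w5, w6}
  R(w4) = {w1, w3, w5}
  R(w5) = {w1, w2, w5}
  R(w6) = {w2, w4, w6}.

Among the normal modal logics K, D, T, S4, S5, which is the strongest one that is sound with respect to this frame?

Serial (axiom D): yes — every world has a successor (e.g. w1 R w3).
Reflexive (axiom T): no — w1 is not related to itself.
Transitive (axiom 4): no — w1 R w3 and w3 R w5, but not w1 R w5.
Euclidean (axiom 5): no — w1 R w3 and w1 R w4, but not w3 R w4.
So F validates K, D; T would additionally require R to be reflexive. The strongest is D.

D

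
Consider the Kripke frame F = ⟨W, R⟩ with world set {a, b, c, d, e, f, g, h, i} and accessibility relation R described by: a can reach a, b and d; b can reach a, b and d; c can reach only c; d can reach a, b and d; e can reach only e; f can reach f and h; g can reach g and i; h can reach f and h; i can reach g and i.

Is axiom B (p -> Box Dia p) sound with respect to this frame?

Yes

Axiom B corresponds to the accessibility relation being symmetric.
Symmetric: yes — every pair in R has its reverse in R.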